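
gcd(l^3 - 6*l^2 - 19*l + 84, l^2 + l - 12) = l^2 + l - 12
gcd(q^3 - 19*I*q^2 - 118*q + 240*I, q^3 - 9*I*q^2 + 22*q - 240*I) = q^2 - 14*I*q - 48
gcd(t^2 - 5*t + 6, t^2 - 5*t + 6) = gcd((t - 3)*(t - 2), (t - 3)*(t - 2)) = t^2 - 5*t + 6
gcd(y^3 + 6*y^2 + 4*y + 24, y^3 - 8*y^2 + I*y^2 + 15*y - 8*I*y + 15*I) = 1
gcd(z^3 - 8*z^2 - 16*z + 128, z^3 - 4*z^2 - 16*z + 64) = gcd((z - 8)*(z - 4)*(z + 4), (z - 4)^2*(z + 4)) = z^2 - 16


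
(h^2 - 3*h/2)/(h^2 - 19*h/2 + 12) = h/(h - 8)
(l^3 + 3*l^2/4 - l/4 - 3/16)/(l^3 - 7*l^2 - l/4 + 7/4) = (l + 3/4)/(l - 7)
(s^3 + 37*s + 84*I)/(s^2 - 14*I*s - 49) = (s^2 + 7*I*s - 12)/(s - 7*I)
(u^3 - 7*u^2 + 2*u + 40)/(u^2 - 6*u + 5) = (u^2 - 2*u - 8)/(u - 1)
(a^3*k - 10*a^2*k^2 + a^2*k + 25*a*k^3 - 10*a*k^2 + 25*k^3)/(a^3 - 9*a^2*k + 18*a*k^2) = k*(a^3 - 10*a^2*k + a^2 + 25*a*k^2 - 10*a*k + 25*k^2)/(a*(a^2 - 9*a*k + 18*k^2))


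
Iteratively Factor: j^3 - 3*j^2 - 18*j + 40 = (j - 5)*(j^2 + 2*j - 8) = (j - 5)*(j - 2)*(j + 4)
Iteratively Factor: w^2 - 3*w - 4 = (w + 1)*(w - 4)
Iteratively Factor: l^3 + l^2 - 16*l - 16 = (l - 4)*(l^2 + 5*l + 4) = (l - 4)*(l + 1)*(l + 4)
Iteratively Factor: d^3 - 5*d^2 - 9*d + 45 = (d + 3)*(d^2 - 8*d + 15) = (d - 5)*(d + 3)*(d - 3)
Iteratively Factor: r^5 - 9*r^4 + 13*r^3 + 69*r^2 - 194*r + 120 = (r - 1)*(r^4 - 8*r^3 + 5*r^2 + 74*r - 120) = (r - 4)*(r - 1)*(r^3 - 4*r^2 - 11*r + 30) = (r - 5)*(r - 4)*(r - 1)*(r^2 + r - 6) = (r - 5)*(r - 4)*(r - 2)*(r - 1)*(r + 3)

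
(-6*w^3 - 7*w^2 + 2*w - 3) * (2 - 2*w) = 12*w^4 + 2*w^3 - 18*w^2 + 10*w - 6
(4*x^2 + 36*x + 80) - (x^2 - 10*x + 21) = 3*x^2 + 46*x + 59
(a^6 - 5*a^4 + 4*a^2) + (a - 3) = a^6 - 5*a^4 + 4*a^2 + a - 3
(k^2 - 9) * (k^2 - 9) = k^4 - 18*k^2 + 81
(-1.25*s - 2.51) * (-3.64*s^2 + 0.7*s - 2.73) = 4.55*s^3 + 8.2614*s^2 + 1.6555*s + 6.8523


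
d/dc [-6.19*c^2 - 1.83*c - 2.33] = -12.38*c - 1.83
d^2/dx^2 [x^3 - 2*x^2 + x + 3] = 6*x - 4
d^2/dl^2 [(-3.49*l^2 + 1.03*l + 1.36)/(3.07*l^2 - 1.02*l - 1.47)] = (5.6843418860808e-14*l^4 - 2.44187800000003*l^3 - 17.592942*l^2 + 2.33749799999999*l - 3.06687)/(28.934443*l^6 - 28.840194*l^5 - 31.981725*l^4 + 26.55774*l^3 + 15.313725*l^2 - 6.612354*l - 3.176523)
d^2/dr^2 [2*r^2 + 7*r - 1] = 4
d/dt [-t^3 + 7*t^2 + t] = -3*t^2 + 14*t + 1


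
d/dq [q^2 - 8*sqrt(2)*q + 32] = 2*q - 8*sqrt(2)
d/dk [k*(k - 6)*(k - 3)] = 3*k^2 - 18*k + 18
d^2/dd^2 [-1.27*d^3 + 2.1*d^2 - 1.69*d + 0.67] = 4.2 - 7.62*d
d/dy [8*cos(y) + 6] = -8*sin(y)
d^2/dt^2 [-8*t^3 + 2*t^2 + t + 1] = 4 - 48*t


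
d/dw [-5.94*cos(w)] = 5.94*sin(w)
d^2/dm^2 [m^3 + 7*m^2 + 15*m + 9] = 6*m + 14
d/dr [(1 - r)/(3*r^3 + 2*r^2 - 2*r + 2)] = r*(6*r^2 - 7*r - 4)/(9*r^6 + 12*r^5 - 8*r^4 + 4*r^3 + 12*r^2 - 8*r + 4)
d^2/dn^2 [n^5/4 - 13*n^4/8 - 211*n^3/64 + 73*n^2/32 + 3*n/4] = 5*n^3 - 39*n^2/2 - 633*n/32 + 73/16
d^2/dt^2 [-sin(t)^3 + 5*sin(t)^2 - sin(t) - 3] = 9*sin(t)^3 - 20*sin(t)^2 - 5*sin(t) + 10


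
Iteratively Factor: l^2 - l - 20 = (l - 5)*(l + 4)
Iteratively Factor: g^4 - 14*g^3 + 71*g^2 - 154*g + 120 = (g - 2)*(g^3 - 12*g^2 + 47*g - 60) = (g - 5)*(g - 2)*(g^2 - 7*g + 12) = (g - 5)*(g - 3)*(g - 2)*(g - 4)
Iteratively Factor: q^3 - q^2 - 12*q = (q + 3)*(q^2 - 4*q) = q*(q + 3)*(q - 4)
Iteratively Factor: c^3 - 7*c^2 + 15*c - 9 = (c - 3)*(c^2 - 4*c + 3) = (c - 3)*(c - 1)*(c - 3)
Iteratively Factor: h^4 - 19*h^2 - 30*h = (h + 2)*(h^3 - 2*h^2 - 15*h) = (h + 2)*(h + 3)*(h^2 - 5*h) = (h - 5)*(h + 2)*(h + 3)*(h)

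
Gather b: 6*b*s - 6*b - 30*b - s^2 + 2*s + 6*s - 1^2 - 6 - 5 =b*(6*s - 36) - s^2 + 8*s - 12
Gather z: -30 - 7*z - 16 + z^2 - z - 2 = z^2 - 8*z - 48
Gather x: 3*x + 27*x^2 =27*x^2 + 3*x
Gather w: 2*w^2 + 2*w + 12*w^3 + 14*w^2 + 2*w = 12*w^3 + 16*w^2 + 4*w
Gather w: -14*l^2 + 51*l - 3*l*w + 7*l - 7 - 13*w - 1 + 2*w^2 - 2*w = -14*l^2 + 58*l + 2*w^2 + w*(-3*l - 15) - 8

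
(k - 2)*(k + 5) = k^2 + 3*k - 10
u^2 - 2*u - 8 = (u - 4)*(u + 2)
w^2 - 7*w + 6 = (w - 6)*(w - 1)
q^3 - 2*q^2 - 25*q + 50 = (q - 5)*(q - 2)*(q + 5)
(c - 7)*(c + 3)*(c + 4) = c^3 - 37*c - 84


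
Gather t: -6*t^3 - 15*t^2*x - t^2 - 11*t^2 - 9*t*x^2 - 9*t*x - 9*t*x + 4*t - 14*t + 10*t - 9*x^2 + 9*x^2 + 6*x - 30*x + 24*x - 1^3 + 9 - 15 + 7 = -6*t^3 + t^2*(-15*x - 12) + t*(-9*x^2 - 18*x)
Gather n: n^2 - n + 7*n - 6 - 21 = n^2 + 6*n - 27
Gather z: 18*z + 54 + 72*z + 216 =90*z + 270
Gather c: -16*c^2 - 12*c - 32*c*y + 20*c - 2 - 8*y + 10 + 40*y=-16*c^2 + c*(8 - 32*y) + 32*y + 8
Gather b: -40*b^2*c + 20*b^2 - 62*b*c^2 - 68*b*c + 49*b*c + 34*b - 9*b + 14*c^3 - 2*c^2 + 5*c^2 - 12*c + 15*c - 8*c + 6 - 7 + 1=b^2*(20 - 40*c) + b*(-62*c^2 - 19*c + 25) + 14*c^3 + 3*c^2 - 5*c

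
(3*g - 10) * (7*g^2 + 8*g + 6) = 21*g^3 - 46*g^2 - 62*g - 60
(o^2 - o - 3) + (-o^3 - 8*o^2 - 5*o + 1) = -o^3 - 7*o^2 - 6*o - 2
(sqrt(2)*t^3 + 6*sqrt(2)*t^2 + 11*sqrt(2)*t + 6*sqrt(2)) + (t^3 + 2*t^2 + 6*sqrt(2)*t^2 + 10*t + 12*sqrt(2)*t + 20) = t^3 + sqrt(2)*t^3 + 2*t^2 + 12*sqrt(2)*t^2 + 10*t + 23*sqrt(2)*t + 6*sqrt(2) + 20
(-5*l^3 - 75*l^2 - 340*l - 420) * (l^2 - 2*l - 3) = -5*l^5 - 65*l^4 - 175*l^3 + 485*l^2 + 1860*l + 1260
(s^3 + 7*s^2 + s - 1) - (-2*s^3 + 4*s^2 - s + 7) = 3*s^3 + 3*s^2 + 2*s - 8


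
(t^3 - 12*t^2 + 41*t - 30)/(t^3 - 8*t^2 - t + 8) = (t^2 - 11*t + 30)/(t^2 - 7*t - 8)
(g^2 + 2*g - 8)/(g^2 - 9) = (g^2 + 2*g - 8)/(g^2 - 9)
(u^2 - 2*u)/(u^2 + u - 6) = u/(u + 3)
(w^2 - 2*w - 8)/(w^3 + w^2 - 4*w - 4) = (w - 4)/(w^2 - w - 2)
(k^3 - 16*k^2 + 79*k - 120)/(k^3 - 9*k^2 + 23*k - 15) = (k - 8)/(k - 1)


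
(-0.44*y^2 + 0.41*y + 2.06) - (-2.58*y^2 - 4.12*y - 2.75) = 2.14*y^2 + 4.53*y + 4.81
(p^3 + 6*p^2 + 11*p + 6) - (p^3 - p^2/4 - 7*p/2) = 25*p^2/4 + 29*p/2 + 6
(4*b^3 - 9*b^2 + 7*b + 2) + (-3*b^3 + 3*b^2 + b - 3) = b^3 - 6*b^2 + 8*b - 1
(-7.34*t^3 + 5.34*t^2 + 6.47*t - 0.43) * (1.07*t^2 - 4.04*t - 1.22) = -7.8538*t^5 + 35.3674*t^4 - 5.6959*t^3 - 33.1137*t^2 - 6.1562*t + 0.5246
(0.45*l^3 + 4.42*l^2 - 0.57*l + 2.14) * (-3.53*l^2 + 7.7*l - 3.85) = -1.5885*l^5 - 12.1376*l^4 + 34.3136*l^3 - 28.9602*l^2 + 18.6725*l - 8.239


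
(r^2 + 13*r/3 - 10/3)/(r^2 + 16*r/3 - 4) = (r + 5)/(r + 6)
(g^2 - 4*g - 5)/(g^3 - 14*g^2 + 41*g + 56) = (g - 5)/(g^2 - 15*g + 56)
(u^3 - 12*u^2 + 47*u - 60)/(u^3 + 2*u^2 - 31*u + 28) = (u^2 - 8*u + 15)/(u^2 + 6*u - 7)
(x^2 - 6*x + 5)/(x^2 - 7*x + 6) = (x - 5)/(x - 6)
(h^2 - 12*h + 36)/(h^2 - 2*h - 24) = (h - 6)/(h + 4)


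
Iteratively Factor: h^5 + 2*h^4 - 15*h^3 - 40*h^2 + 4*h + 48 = (h + 3)*(h^4 - h^3 - 12*h^2 - 4*h + 16) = (h - 1)*(h + 3)*(h^3 - 12*h - 16) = (h - 1)*(h + 2)*(h + 3)*(h^2 - 2*h - 8) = (h - 1)*(h + 2)^2*(h + 3)*(h - 4)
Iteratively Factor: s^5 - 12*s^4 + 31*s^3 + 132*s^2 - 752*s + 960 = (s - 4)*(s^4 - 8*s^3 - s^2 + 128*s - 240) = (s - 4)^2*(s^3 - 4*s^2 - 17*s + 60) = (s - 4)^2*(s + 4)*(s^2 - 8*s + 15) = (s - 4)^2*(s - 3)*(s + 4)*(s - 5)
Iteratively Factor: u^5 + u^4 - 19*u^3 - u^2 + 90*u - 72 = (u + 4)*(u^4 - 3*u^3 - 7*u^2 + 27*u - 18) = (u - 3)*(u + 4)*(u^3 - 7*u + 6) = (u - 3)*(u - 2)*(u + 4)*(u^2 + 2*u - 3) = (u - 3)*(u - 2)*(u + 3)*(u + 4)*(u - 1)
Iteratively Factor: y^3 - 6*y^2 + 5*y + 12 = (y - 3)*(y^2 - 3*y - 4) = (y - 3)*(y + 1)*(y - 4)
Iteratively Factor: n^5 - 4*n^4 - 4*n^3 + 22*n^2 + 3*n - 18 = (n - 3)*(n^4 - n^3 - 7*n^2 + n + 6) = (n - 3)*(n + 1)*(n^3 - 2*n^2 - 5*n + 6) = (n - 3)*(n + 1)*(n + 2)*(n^2 - 4*n + 3) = (n - 3)*(n - 1)*(n + 1)*(n + 2)*(n - 3)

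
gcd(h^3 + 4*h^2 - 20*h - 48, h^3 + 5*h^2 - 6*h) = h + 6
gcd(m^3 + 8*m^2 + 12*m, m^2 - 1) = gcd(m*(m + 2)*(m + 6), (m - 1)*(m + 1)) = 1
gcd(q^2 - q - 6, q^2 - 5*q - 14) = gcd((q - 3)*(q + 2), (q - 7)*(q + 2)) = q + 2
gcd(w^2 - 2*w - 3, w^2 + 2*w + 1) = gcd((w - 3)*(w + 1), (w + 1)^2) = w + 1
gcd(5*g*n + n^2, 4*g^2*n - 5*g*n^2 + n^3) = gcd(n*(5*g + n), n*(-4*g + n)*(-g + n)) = n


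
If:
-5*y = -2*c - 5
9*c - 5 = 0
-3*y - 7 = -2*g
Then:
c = 5/9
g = 16/3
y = 11/9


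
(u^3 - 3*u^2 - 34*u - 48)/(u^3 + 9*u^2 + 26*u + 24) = (u - 8)/(u + 4)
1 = 1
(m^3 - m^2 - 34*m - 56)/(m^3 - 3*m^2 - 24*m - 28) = (m + 4)/(m + 2)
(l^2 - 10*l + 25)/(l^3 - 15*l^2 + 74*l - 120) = (l - 5)/(l^2 - 10*l + 24)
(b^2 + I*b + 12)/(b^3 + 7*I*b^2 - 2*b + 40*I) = (b - 3*I)/(b^2 + 3*I*b + 10)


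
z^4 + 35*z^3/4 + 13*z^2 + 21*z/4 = z*(z + 3/4)*(z + 1)*(z + 7)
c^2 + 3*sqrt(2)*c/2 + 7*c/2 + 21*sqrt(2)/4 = (c + 7/2)*(c + 3*sqrt(2)/2)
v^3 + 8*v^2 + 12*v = v*(v + 2)*(v + 6)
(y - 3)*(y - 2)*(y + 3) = y^3 - 2*y^2 - 9*y + 18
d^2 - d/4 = d*(d - 1/4)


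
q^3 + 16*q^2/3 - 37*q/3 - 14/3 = (q - 2)*(q + 1/3)*(q + 7)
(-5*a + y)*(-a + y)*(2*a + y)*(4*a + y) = 40*a^4 - 18*a^3*y - 23*a^2*y^2 + y^4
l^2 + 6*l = l*(l + 6)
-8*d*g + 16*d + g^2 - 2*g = (-8*d + g)*(g - 2)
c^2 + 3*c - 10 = (c - 2)*(c + 5)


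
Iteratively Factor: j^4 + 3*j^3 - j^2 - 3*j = (j - 1)*(j^3 + 4*j^2 + 3*j) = (j - 1)*(j + 1)*(j^2 + 3*j) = j*(j - 1)*(j + 1)*(j + 3)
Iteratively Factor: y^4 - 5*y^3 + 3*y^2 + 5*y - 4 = (y - 1)*(y^3 - 4*y^2 - y + 4) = (y - 1)^2*(y^2 - 3*y - 4) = (y - 4)*(y - 1)^2*(y + 1)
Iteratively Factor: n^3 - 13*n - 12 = (n + 1)*(n^2 - n - 12) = (n - 4)*(n + 1)*(n + 3)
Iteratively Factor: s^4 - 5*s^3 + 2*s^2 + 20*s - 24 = (s - 2)*(s^3 - 3*s^2 - 4*s + 12) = (s - 3)*(s - 2)*(s^2 - 4) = (s - 3)*(s - 2)*(s + 2)*(s - 2)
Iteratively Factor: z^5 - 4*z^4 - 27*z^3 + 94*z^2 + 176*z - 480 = (z + 3)*(z^4 - 7*z^3 - 6*z^2 + 112*z - 160) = (z - 5)*(z + 3)*(z^3 - 2*z^2 - 16*z + 32) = (z - 5)*(z + 3)*(z + 4)*(z^2 - 6*z + 8) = (z - 5)*(z - 4)*(z + 3)*(z + 4)*(z - 2)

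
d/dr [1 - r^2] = -2*r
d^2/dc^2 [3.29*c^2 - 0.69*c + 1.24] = 6.58000000000000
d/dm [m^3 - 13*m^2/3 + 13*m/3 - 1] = 3*m^2 - 26*m/3 + 13/3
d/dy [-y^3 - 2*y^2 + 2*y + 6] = -3*y^2 - 4*y + 2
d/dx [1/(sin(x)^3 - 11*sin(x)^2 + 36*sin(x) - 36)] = (-3*sin(x)^2 + 22*sin(x) - 36)*cos(x)/(sin(x)^3 - 11*sin(x)^2 + 36*sin(x) - 36)^2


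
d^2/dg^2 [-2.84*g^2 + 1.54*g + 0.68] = -5.68000000000000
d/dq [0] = 0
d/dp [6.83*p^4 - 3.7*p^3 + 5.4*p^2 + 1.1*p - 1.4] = 27.32*p^3 - 11.1*p^2 + 10.8*p + 1.1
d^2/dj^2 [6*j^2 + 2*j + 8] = 12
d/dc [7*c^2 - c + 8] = 14*c - 1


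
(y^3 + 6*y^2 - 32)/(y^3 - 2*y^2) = 1 + 8/y + 16/y^2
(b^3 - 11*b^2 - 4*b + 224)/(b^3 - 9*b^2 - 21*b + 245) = (b^2 - 4*b - 32)/(b^2 - 2*b - 35)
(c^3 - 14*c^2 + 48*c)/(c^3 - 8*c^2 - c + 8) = c*(c - 6)/(c^2 - 1)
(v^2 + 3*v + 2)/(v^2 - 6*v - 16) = (v + 1)/(v - 8)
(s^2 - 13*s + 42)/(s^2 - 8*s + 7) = (s - 6)/(s - 1)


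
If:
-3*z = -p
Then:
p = 3*z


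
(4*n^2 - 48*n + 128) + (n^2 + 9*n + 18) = 5*n^2 - 39*n + 146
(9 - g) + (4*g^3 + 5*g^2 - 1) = 4*g^3 + 5*g^2 - g + 8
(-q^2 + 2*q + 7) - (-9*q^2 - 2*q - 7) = 8*q^2 + 4*q + 14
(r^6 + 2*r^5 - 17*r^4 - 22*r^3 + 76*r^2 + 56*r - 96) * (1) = r^6 + 2*r^5 - 17*r^4 - 22*r^3 + 76*r^2 + 56*r - 96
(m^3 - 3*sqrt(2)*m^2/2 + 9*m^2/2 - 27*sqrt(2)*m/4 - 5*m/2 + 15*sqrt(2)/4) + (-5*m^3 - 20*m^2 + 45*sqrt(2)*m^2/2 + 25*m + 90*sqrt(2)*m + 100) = -4*m^3 - 31*m^2/2 + 21*sqrt(2)*m^2 + 45*m/2 + 333*sqrt(2)*m/4 + 15*sqrt(2)/4 + 100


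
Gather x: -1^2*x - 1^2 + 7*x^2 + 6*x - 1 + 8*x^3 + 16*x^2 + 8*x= 8*x^3 + 23*x^2 + 13*x - 2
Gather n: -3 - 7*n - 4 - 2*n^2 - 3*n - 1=-2*n^2 - 10*n - 8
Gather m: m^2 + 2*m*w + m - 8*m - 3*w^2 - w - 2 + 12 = m^2 + m*(2*w - 7) - 3*w^2 - w + 10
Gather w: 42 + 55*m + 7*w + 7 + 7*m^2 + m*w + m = 7*m^2 + 56*m + w*(m + 7) + 49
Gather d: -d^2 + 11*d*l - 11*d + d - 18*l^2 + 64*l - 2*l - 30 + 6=-d^2 + d*(11*l - 10) - 18*l^2 + 62*l - 24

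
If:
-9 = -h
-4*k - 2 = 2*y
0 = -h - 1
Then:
No Solution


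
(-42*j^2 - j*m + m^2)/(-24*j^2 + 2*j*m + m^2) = (7*j - m)/(4*j - m)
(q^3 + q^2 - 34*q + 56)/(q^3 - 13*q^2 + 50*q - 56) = (q + 7)/(q - 7)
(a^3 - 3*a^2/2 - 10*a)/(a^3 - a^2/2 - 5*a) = (-2*a^2 + 3*a + 20)/(-2*a^2 + a + 10)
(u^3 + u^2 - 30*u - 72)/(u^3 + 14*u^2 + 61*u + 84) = (u - 6)/(u + 7)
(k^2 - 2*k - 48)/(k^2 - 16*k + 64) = (k + 6)/(k - 8)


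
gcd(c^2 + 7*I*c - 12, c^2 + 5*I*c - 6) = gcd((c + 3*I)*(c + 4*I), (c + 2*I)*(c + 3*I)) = c + 3*I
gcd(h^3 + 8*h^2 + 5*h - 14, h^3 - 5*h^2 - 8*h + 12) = h^2 + h - 2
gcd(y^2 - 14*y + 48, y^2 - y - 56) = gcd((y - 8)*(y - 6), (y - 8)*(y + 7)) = y - 8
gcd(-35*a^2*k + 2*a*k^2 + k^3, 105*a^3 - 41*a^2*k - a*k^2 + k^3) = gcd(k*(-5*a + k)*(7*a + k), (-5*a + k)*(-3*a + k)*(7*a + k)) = 35*a^2 - 2*a*k - k^2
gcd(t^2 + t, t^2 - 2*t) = t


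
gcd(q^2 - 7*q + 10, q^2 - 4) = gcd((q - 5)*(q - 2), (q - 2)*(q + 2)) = q - 2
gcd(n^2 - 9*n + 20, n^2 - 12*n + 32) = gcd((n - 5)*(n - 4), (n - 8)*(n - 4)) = n - 4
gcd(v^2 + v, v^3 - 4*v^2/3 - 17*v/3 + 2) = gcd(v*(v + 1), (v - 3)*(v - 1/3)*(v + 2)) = 1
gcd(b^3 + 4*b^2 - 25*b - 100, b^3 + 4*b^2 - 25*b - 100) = b^3 + 4*b^2 - 25*b - 100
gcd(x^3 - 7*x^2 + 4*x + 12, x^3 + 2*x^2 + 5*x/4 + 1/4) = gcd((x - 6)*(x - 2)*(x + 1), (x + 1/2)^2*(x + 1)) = x + 1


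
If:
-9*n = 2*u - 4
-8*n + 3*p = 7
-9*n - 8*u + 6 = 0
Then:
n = 10/27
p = 269/81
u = 1/3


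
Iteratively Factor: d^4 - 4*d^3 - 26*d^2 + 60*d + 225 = (d - 5)*(d^3 + d^2 - 21*d - 45) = (d - 5)*(d + 3)*(d^2 - 2*d - 15) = (d - 5)^2*(d + 3)*(d + 3)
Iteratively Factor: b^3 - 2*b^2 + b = (b)*(b^2 - 2*b + 1) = b*(b - 1)*(b - 1)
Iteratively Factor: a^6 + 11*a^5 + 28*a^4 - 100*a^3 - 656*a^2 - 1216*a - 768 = (a + 4)*(a^5 + 7*a^4 - 100*a^2 - 256*a - 192) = (a + 2)*(a + 4)*(a^4 + 5*a^3 - 10*a^2 - 80*a - 96) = (a - 4)*(a + 2)*(a + 4)*(a^3 + 9*a^2 + 26*a + 24) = (a - 4)*(a + 2)*(a + 4)^2*(a^2 + 5*a + 6) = (a - 4)*(a + 2)*(a + 3)*(a + 4)^2*(a + 2)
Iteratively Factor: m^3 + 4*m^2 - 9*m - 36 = (m - 3)*(m^2 + 7*m + 12) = (m - 3)*(m + 4)*(m + 3)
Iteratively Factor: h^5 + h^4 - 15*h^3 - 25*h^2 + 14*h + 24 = (h - 1)*(h^4 + 2*h^3 - 13*h^2 - 38*h - 24) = (h - 1)*(h + 3)*(h^3 - h^2 - 10*h - 8) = (h - 4)*(h - 1)*(h + 3)*(h^2 + 3*h + 2) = (h - 4)*(h - 1)*(h + 2)*(h + 3)*(h + 1)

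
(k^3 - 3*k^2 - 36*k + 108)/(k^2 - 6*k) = k + 3 - 18/k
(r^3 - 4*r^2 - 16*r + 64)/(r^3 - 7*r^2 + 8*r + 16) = (r + 4)/(r + 1)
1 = 1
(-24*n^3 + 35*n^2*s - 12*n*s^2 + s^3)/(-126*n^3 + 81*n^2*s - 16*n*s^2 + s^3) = (8*n^2 - 9*n*s + s^2)/(42*n^2 - 13*n*s + s^2)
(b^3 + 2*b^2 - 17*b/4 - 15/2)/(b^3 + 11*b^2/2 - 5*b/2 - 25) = (b + 3/2)/(b + 5)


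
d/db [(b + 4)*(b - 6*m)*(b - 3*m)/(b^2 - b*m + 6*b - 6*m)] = (-(b + 4)*(b - 6*m)*(b - 3*m)*(2*b - m + 6) + ((b + 4)*(b - 6*m) + (b + 4)*(b - 3*m) + (b - 6*m)*(b - 3*m))*(b^2 - b*m + 6*b - 6*m))/(b^2 - b*m + 6*b - 6*m)^2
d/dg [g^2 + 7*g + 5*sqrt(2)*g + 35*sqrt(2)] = 2*g + 7 + 5*sqrt(2)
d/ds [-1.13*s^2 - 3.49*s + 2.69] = -2.26*s - 3.49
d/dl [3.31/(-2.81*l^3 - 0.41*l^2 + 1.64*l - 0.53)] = (27.9033*l^2 + 2.7142*l - 5.4284)/(2.81*l^3 + 0.41*l^2 - 1.64*l + 0.53)^2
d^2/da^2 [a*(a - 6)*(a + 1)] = 6*a - 10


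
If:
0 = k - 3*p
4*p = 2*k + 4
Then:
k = -6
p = -2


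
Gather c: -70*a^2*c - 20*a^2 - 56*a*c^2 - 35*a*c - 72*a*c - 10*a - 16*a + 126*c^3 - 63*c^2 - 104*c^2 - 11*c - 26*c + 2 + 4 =-20*a^2 - 26*a + 126*c^3 + c^2*(-56*a - 167) + c*(-70*a^2 - 107*a - 37) + 6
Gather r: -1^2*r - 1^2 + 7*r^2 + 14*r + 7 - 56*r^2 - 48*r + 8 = -49*r^2 - 35*r + 14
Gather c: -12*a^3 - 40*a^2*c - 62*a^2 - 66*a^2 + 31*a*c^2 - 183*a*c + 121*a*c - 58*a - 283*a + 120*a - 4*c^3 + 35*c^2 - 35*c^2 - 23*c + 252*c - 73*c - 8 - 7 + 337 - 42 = -12*a^3 - 128*a^2 + 31*a*c^2 - 221*a - 4*c^3 + c*(-40*a^2 - 62*a + 156) + 280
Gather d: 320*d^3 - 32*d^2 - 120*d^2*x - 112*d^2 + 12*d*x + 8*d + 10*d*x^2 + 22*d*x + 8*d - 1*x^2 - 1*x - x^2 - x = 320*d^3 + d^2*(-120*x - 144) + d*(10*x^2 + 34*x + 16) - 2*x^2 - 2*x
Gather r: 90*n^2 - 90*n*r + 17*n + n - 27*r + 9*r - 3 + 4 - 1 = 90*n^2 + 18*n + r*(-90*n - 18)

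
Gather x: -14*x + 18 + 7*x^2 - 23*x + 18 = 7*x^2 - 37*x + 36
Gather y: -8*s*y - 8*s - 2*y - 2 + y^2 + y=-8*s + y^2 + y*(-8*s - 1) - 2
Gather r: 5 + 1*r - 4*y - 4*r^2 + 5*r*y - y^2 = -4*r^2 + r*(5*y + 1) - y^2 - 4*y + 5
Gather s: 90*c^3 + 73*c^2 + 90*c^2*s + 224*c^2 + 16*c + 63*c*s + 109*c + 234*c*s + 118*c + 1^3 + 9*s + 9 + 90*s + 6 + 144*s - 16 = 90*c^3 + 297*c^2 + 243*c + s*(90*c^2 + 297*c + 243)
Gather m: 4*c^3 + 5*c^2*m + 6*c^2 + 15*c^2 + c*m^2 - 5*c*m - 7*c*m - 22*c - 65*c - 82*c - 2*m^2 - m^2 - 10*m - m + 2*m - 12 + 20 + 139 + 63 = 4*c^3 + 21*c^2 - 169*c + m^2*(c - 3) + m*(5*c^2 - 12*c - 9) + 210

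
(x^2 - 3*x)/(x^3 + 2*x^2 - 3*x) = (x - 3)/(x^2 + 2*x - 3)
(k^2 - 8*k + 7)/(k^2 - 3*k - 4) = (-k^2 + 8*k - 7)/(-k^2 + 3*k + 4)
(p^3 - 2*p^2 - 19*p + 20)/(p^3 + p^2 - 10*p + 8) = (p - 5)/(p - 2)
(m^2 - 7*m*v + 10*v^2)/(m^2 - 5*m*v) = (m - 2*v)/m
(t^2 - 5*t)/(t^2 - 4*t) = (t - 5)/(t - 4)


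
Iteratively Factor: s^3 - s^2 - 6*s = (s)*(s^2 - s - 6) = s*(s - 3)*(s + 2)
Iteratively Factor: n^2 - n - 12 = (n - 4)*(n + 3)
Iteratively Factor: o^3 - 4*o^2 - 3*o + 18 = (o - 3)*(o^2 - o - 6) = (o - 3)*(o + 2)*(o - 3)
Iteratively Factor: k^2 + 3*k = (k + 3)*(k)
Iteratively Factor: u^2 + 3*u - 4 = (u + 4)*(u - 1)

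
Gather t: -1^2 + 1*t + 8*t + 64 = 9*t + 63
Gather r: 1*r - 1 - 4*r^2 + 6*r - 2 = -4*r^2 + 7*r - 3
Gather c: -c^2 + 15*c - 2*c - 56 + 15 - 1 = -c^2 + 13*c - 42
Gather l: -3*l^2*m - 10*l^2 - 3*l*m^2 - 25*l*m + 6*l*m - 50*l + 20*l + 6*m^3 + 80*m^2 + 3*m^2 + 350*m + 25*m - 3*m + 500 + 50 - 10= l^2*(-3*m - 10) + l*(-3*m^2 - 19*m - 30) + 6*m^3 + 83*m^2 + 372*m + 540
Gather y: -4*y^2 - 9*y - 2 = -4*y^2 - 9*y - 2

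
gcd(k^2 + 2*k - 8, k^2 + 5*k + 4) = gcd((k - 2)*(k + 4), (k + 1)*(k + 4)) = k + 4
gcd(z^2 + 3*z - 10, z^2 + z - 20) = z + 5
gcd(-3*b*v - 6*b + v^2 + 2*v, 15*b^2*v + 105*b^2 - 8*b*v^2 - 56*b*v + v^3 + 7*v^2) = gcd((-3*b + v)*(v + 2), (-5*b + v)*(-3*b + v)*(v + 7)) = -3*b + v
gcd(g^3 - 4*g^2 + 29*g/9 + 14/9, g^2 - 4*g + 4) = g - 2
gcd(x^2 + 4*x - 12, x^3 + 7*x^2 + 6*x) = x + 6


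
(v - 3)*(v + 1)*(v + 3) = v^3 + v^2 - 9*v - 9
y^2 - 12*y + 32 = (y - 8)*(y - 4)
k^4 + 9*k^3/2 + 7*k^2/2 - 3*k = k*(k - 1/2)*(k + 2)*(k + 3)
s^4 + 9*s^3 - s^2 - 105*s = s*(s - 3)*(s + 5)*(s + 7)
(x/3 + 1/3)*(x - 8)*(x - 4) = x^3/3 - 11*x^2/3 + 20*x/3 + 32/3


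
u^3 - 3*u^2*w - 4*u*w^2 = u*(u - 4*w)*(u + w)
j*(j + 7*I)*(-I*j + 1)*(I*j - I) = j^4 - j^3 + 8*I*j^3 - 7*j^2 - 8*I*j^2 + 7*j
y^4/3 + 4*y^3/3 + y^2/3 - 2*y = y*(y/3 + 1)*(y - 1)*(y + 2)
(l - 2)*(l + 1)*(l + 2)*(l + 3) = l^4 + 4*l^3 - l^2 - 16*l - 12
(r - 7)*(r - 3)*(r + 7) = r^3 - 3*r^2 - 49*r + 147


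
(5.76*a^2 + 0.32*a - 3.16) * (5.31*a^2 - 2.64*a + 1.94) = 30.5856*a^4 - 13.5072*a^3 - 6.45*a^2 + 8.9632*a - 6.1304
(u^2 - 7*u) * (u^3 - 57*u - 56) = u^5 - 7*u^4 - 57*u^3 + 343*u^2 + 392*u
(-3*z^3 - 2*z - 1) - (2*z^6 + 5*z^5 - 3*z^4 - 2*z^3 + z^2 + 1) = -2*z^6 - 5*z^5 + 3*z^4 - z^3 - z^2 - 2*z - 2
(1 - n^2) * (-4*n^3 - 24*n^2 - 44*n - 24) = 4*n^5 + 24*n^4 + 40*n^3 - 44*n - 24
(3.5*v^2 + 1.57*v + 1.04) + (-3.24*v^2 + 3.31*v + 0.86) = 0.26*v^2 + 4.88*v + 1.9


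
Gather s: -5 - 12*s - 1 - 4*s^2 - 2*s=-4*s^2 - 14*s - 6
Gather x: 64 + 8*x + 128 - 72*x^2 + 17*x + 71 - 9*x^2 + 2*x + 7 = -81*x^2 + 27*x + 270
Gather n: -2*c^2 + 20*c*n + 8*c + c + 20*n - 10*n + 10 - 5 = -2*c^2 + 9*c + n*(20*c + 10) + 5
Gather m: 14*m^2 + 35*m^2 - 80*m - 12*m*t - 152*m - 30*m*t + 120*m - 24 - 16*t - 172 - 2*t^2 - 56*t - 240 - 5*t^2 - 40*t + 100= 49*m^2 + m*(-42*t - 112) - 7*t^2 - 112*t - 336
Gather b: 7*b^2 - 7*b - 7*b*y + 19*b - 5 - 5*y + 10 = 7*b^2 + b*(12 - 7*y) - 5*y + 5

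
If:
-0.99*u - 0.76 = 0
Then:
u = -0.77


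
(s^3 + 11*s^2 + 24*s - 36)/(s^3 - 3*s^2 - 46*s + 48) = (s + 6)/(s - 8)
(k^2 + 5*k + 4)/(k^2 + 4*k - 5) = (k^2 + 5*k + 4)/(k^2 + 4*k - 5)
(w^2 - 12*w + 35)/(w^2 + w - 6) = (w^2 - 12*w + 35)/(w^2 + w - 6)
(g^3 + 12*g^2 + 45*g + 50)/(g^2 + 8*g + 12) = (g^2 + 10*g + 25)/(g + 6)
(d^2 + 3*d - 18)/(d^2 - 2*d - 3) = (d + 6)/(d + 1)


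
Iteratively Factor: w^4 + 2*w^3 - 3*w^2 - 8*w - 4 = (w - 2)*(w^3 + 4*w^2 + 5*w + 2) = (w - 2)*(w + 1)*(w^2 + 3*w + 2) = (w - 2)*(w + 1)*(w + 2)*(w + 1)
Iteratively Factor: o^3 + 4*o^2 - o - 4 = (o - 1)*(o^2 + 5*o + 4) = (o - 1)*(o + 4)*(o + 1)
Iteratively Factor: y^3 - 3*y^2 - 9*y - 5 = (y + 1)*(y^2 - 4*y - 5) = (y + 1)^2*(y - 5)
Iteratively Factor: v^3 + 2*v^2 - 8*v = (v)*(v^2 + 2*v - 8) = v*(v - 2)*(v + 4)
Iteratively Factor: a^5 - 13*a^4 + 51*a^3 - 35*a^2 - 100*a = (a - 4)*(a^4 - 9*a^3 + 15*a^2 + 25*a) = (a - 5)*(a - 4)*(a^3 - 4*a^2 - 5*a) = (a - 5)^2*(a - 4)*(a^2 + a) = (a - 5)^2*(a - 4)*(a + 1)*(a)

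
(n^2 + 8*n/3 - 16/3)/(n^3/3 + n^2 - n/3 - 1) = (3*n^2 + 8*n - 16)/(n^3 + 3*n^2 - n - 3)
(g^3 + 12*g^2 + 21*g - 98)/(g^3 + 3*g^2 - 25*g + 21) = (g^2 + 5*g - 14)/(g^2 - 4*g + 3)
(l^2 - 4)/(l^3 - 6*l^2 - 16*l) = (l - 2)/(l*(l - 8))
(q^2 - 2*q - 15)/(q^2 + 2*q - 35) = (q + 3)/(q + 7)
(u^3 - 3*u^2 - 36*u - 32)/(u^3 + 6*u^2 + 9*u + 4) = (u - 8)/(u + 1)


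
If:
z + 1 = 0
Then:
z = -1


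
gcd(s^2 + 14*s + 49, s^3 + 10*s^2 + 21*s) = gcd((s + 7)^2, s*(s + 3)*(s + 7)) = s + 7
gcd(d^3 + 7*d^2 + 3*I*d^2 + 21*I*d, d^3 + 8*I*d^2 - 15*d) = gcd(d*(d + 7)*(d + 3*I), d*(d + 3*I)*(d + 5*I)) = d^2 + 3*I*d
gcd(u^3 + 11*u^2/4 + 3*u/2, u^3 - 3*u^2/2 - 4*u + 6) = u + 2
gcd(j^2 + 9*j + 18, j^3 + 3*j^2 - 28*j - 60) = j + 6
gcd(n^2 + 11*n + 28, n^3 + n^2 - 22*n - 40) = n + 4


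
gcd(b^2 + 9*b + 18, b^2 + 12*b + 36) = b + 6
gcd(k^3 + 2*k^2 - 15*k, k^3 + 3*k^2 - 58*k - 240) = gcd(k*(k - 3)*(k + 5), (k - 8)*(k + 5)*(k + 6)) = k + 5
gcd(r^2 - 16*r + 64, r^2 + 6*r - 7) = 1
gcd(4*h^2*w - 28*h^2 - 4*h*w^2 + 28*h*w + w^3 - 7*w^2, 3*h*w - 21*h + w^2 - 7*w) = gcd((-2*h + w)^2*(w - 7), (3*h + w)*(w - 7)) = w - 7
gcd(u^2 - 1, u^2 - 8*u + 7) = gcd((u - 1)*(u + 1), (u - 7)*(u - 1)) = u - 1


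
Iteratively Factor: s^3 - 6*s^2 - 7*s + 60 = (s + 3)*(s^2 - 9*s + 20) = (s - 5)*(s + 3)*(s - 4)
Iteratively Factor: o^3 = (o)*(o^2) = o^2*(o)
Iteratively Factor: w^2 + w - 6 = (w + 3)*(w - 2)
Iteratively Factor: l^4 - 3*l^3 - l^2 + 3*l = (l)*(l^3 - 3*l^2 - l + 3) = l*(l - 3)*(l^2 - 1) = l*(l - 3)*(l - 1)*(l + 1)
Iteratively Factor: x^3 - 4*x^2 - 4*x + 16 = (x + 2)*(x^2 - 6*x + 8) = (x - 4)*(x + 2)*(x - 2)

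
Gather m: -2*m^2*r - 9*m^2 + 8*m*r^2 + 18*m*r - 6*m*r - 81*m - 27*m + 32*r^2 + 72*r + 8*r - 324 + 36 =m^2*(-2*r - 9) + m*(8*r^2 + 12*r - 108) + 32*r^2 + 80*r - 288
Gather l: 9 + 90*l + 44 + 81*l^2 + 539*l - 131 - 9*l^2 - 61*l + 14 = 72*l^2 + 568*l - 64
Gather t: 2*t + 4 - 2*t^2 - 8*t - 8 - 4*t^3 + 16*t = -4*t^3 - 2*t^2 + 10*t - 4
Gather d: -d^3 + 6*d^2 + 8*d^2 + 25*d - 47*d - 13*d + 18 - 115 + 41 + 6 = -d^3 + 14*d^2 - 35*d - 50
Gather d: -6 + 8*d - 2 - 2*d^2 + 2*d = -2*d^2 + 10*d - 8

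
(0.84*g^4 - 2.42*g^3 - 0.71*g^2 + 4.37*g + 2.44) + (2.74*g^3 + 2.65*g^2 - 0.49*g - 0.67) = 0.84*g^4 + 0.32*g^3 + 1.94*g^2 + 3.88*g + 1.77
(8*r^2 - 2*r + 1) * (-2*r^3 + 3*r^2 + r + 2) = -16*r^5 + 28*r^4 + 17*r^2 - 3*r + 2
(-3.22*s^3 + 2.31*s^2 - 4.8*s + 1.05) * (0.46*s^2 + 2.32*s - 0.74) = -1.4812*s^5 - 6.4078*s^4 + 5.534*s^3 - 12.3624*s^2 + 5.988*s - 0.777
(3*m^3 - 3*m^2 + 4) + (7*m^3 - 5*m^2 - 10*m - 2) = 10*m^3 - 8*m^2 - 10*m + 2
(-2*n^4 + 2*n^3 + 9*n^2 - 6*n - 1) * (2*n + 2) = -4*n^5 + 22*n^3 + 6*n^2 - 14*n - 2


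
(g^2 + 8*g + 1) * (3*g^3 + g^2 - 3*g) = 3*g^5 + 25*g^4 + 8*g^3 - 23*g^2 - 3*g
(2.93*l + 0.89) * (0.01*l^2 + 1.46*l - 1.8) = 0.0293*l^3 + 4.2867*l^2 - 3.9746*l - 1.602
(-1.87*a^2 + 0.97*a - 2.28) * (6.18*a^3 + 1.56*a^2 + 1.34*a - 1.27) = -11.5566*a^5 + 3.0774*a^4 - 15.083*a^3 + 0.117900000000001*a^2 - 4.2871*a + 2.8956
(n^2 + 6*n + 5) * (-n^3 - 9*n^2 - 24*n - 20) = -n^5 - 15*n^4 - 83*n^3 - 209*n^2 - 240*n - 100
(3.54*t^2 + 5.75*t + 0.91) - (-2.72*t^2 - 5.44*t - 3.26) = 6.26*t^2 + 11.19*t + 4.17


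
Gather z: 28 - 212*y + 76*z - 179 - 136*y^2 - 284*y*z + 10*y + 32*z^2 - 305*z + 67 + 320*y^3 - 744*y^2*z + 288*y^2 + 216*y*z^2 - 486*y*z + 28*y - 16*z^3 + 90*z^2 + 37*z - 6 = 320*y^3 + 152*y^2 - 174*y - 16*z^3 + z^2*(216*y + 122) + z*(-744*y^2 - 770*y - 192) - 90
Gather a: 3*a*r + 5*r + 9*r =3*a*r + 14*r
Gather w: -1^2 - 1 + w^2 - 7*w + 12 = w^2 - 7*w + 10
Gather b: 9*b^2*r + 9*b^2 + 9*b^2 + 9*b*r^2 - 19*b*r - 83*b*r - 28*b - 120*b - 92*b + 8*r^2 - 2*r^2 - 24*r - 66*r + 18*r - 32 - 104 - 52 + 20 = b^2*(9*r + 18) + b*(9*r^2 - 102*r - 240) + 6*r^2 - 72*r - 168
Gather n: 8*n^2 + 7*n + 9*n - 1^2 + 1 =8*n^2 + 16*n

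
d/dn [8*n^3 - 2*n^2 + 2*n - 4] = 24*n^2 - 4*n + 2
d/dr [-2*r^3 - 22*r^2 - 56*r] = -6*r^2 - 44*r - 56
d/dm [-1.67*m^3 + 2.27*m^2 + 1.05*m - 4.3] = -5.01*m^2 + 4.54*m + 1.05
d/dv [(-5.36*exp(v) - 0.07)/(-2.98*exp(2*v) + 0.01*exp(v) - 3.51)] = (-15.9728*exp(2*v) - 0.4172*exp(v) + 18.8143)*exp(v)/(8.8804*exp(4*v) - 0.0596*exp(3*v) + 20.9197*exp(2*v) - 0.0702*exp(v) + 12.3201)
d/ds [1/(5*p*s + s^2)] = (-5*p - 2*s)/(s^2*(5*p + s)^2)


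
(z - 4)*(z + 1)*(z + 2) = z^3 - z^2 - 10*z - 8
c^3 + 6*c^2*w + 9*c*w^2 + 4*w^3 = (c + w)^2*(c + 4*w)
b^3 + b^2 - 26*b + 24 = (b - 4)*(b - 1)*(b + 6)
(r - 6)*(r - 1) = r^2 - 7*r + 6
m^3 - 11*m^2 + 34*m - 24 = (m - 6)*(m - 4)*(m - 1)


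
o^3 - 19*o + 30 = (o - 3)*(o - 2)*(o + 5)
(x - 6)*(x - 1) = x^2 - 7*x + 6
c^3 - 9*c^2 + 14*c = c*(c - 7)*(c - 2)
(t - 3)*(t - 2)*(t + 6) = t^3 + t^2 - 24*t + 36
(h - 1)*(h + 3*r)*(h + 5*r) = h^3 + 8*h^2*r - h^2 + 15*h*r^2 - 8*h*r - 15*r^2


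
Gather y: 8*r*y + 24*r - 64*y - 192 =24*r + y*(8*r - 64) - 192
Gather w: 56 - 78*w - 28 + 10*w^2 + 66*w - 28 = 10*w^2 - 12*w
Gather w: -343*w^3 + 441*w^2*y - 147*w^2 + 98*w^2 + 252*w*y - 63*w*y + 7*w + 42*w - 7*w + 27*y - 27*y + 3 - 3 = -343*w^3 + w^2*(441*y - 49) + w*(189*y + 42)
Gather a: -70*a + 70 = 70 - 70*a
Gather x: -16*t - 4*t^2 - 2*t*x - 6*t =-4*t^2 - 2*t*x - 22*t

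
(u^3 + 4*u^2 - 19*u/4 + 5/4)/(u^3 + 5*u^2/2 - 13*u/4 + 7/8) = 2*(u + 5)/(2*u + 7)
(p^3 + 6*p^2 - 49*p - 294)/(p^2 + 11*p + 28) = (p^2 - p - 42)/(p + 4)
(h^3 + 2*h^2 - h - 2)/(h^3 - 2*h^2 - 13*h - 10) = (h - 1)/(h - 5)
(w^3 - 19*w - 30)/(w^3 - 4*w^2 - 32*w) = (-w^3 + 19*w + 30)/(w*(-w^2 + 4*w + 32))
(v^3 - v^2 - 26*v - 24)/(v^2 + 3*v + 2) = (v^2 - 2*v - 24)/(v + 2)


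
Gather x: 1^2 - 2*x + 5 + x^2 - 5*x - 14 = x^2 - 7*x - 8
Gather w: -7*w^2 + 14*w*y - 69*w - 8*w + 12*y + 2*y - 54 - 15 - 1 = -7*w^2 + w*(14*y - 77) + 14*y - 70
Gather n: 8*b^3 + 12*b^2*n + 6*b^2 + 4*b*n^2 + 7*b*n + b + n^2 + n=8*b^3 + 6*b^2 + b + n^2*(4*b + 1) + n*(12*b^2 + 7*b + 1)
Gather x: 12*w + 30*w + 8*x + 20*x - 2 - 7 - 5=42*w + 28*x - 14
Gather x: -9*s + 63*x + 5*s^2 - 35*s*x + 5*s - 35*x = 5*s^2 - 4*s + x*(28 - 35*s)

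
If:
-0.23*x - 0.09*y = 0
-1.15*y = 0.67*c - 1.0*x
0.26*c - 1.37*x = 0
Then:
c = 0.00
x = 0.00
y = 0.00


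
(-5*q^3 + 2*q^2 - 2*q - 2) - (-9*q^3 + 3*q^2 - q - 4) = 4*q^3 - q^2 - q + 2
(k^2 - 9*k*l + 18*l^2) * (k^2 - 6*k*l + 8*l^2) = k^4 - 15*k^3*l + 80*k^2*l^2 - 180*k*l^3 + 144*l^4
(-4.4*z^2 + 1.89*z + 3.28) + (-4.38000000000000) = -4.4*z^2 + 1.89*z - 1.1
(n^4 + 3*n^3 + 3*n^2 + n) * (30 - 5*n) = -5*n^5 + 15*n^4 + 75*n^3 + 85*n^2 + 30*n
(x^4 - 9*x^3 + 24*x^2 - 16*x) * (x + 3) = x^5 - 6*x^4 - 3*x^3 + 56*x^2 - 48*x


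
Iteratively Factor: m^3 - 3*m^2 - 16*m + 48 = (m + 4)*(m^2 - 7*m + 12) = (m - 3)*(m + 4)*(m - 4)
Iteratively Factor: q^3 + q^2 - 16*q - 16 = (q + 4)*(q^2 - 3*q - 4) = (q + 1)*(q + 4)*(q - 4)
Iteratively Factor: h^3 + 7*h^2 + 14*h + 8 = (h + 4)*(h^2 + 3*h + 2) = (h + 1)*(h + 4)*(h + 2)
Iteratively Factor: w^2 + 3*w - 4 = (w + 4)*(w - 1)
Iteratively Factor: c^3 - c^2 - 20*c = (c + 4)*(c^2 - 5*c) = (c - 5)*(c + 4)*(c)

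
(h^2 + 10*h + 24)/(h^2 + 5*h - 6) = (h + 4)/(h - 1)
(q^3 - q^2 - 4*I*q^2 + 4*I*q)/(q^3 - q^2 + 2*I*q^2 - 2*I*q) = (q - 4*I)/(q + 2*I)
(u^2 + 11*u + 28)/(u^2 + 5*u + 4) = (u + 7)/(u + 1)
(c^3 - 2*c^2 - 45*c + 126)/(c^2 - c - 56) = (c^2 - 9*c + 18)/(c - 8)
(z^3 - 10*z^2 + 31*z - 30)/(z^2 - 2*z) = z - 8 + 15/z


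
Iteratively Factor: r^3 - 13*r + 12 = (r - 1)*(r^2 + r - 12) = (r - 3)*(r - 1)*(r + 4)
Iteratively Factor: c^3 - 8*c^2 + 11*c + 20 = (c + 1)*(c^2 - 9*c + 20) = (c - 4)*(c + 1)*(c - 5)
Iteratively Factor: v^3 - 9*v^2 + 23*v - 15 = (v - 3)*(v^2 - 6*v + 5) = (v - 3)*(v - 1)*(v - 5)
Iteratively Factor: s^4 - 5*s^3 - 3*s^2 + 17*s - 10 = (s - 5)*(s^3 - 3*s + 2) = (s - 5)*(s - 1)*(s^2 + s - 2) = (s - 5)*(s - 1)^2*(s + 2)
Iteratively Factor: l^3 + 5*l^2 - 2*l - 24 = (l + 4)*(l^2 + l - 6) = (l - 2)*(l + 4)*(l + 3)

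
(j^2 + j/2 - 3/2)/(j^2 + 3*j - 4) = (j + 3/2)/(j + 4)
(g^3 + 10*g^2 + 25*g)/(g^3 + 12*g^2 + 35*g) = (g + 5)/(g + 7)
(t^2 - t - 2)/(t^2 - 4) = (t + 1)/(t + 2)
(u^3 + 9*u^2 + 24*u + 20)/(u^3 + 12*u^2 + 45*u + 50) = (u + 2)/(u + 5)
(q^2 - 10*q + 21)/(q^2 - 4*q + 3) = (q - 7)/(q - 1)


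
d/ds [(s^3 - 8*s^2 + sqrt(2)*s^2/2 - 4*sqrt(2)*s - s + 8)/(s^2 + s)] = (s^4 + 2*s^3 - 7*s^2 + 9*sqrt(2)*s^2/2 - 16*s - 8)/(s^2*(s^2 + 2*s + 1))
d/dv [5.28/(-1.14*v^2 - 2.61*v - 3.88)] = (12.0384*v + 13.7808)/(1.14*v^2 + 2.61*v + 3.88)^2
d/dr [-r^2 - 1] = -2*r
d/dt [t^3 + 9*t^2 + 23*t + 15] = 3*t^2 + 18*t + 23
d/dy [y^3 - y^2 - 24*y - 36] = 3*y^2 - 2*y - 24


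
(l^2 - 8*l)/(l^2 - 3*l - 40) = l/(l + 5)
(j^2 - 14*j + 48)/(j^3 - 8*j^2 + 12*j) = (j - 8)/(j*(j - 2))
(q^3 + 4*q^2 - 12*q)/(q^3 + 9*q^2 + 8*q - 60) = q/(q + 5)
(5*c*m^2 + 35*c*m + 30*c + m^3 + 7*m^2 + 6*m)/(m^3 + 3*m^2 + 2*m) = (5*c*m + 30*c + m^2 + 6*m)/(m*(m + 2))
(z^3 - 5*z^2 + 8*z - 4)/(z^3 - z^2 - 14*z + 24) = (z^2 - 3*z + 2)/(z^2 + z - 12)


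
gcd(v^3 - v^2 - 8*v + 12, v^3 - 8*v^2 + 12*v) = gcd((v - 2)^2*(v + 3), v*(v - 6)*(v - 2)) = v - 2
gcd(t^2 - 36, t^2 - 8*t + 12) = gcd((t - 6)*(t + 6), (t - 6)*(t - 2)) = t - 6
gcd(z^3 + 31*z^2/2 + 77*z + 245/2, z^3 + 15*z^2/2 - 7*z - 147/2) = z^2 + 21*z/2 + 49/2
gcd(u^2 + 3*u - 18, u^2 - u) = 1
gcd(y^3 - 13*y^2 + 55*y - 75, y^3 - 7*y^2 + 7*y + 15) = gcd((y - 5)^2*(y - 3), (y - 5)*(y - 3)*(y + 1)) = y^2 - 8*y + 15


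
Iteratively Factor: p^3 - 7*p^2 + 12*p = (p - 3)*(p^2 - 4*p) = p*(p - 3)*(p - 4)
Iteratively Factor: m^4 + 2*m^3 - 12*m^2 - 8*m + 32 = (m + 4)*(m^3 - 2*m^2 - 4*m + 8) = (m - 2)*(m + 4)*(m^2 - 4) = (m - 2)*(m + 2)*(m + 4)*(m - 2)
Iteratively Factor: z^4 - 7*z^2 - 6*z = (z + 1)*(z^3 - z^2 - 6*z) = (z - 3)*(z + 1)*(z^2 + 2*z) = (z - 3)*(z + 1)*(z + 2)*(z)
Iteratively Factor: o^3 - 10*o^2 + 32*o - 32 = (o - 2)*(o^2 - 8*o + 16) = (o - 4)*(o - 2)*(o - 4)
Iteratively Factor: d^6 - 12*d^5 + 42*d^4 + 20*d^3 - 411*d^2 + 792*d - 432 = (d - 3)*(d^5 - 9*d^4 + 15*d^3 + 65*d^2 - 216*d + 144) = (d - 3)*(d - 1)*(d^4 - 8*d^3 + 7*d^2 + 72*d - 144) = (d - 3)*(d - 1)*(d + 3)*(d^3 - 11*d^2 + 40*d - 48) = (d - 4)*(d - 3)*(d - 1)*(d + 3)*(d^2 - 7*d + 12) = (d - 4)*(d - 3)^2*(d - 1)*(d + 3)*(d - 4)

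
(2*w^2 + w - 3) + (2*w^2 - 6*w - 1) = 4*w^2 - 5*w - 4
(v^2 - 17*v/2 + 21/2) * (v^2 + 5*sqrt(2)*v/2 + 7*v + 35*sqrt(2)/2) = v^4 - 3*v^3/2 + 5*sqrt(2)*v^3/2 - 49*v^2 - 15*sqrt(2)*v^2/4 - 245*sqrt(2)*v/2 + 147*v/2 + 735*sqrt(2)/4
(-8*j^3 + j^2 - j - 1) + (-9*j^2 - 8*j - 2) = -8*j^3 - 8*j^2 - 9*j - 3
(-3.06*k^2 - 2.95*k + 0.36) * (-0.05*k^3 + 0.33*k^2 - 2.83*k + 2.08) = 0.153*k^5 - 0.8623*k^4 + 7.6683*k^3 + 2.1025*k^2 - 7.1548*k + 0.7488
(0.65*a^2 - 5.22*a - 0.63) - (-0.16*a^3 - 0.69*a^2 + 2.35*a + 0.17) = 0.16*a^3 + 1.34*a^2 - 7.57*a - 0.8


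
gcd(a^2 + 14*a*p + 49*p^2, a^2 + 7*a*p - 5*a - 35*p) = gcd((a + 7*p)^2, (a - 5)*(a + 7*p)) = a + 7*p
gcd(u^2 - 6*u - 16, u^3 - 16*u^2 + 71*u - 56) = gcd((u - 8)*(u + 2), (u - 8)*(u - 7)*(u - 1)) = u - 8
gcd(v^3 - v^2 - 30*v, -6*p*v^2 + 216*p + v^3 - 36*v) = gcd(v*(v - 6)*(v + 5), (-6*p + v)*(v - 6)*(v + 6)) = v - 6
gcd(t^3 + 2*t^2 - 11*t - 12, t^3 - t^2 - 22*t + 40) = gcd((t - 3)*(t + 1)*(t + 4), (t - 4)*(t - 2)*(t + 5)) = 1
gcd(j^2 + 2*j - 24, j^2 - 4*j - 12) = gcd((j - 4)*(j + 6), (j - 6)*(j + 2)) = 1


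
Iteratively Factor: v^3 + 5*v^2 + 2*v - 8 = (v + 2)*(v^2 + 3*v - 4) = (v + 2)*(v + 4)*(v - 1)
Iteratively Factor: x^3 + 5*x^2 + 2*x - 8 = (x + 2)*(x^2 + 3*x - 4) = (x - 1)*(x + 2)*(x + 4)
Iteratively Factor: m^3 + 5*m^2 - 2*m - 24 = (m - 2)*(m^2 + 7*m + 12) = (m - 2)*(m + 3)*(m + 4)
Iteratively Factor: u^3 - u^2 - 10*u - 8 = (u + 1)*(u^2 - 2*u - 8) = (u + 1)*(u + 2)*(u - 4)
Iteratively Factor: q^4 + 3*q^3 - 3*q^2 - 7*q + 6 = (q + 3)*(q^3 - 3*q + 2) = (q + 2)*(q + 3)*(q^2 - 2*q + 1) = (q - 1)*(q + 2)*(q + 3)*(q - 1)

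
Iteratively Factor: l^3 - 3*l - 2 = (l - 2)*(l^2 + 2*l + 1) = (l - 2)*(l + 1)*(l + 1)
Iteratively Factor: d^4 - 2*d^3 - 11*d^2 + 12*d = (d)*(d^3 - 2*d^2 - 11*d + 12) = d*(d - 4)*(d^2 + 2*d - 3) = d*(d - 4)*(d + 3)*(d - 1)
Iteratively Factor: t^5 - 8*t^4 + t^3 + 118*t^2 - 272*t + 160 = (t - 2)*(t^4 - 6*t^3 - 11*t^2 + 96*t - 80) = (t - 5)*(t - 2)*(t^3 - t^2 - 16*t + 16) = (t - 5)*(t - 4)*(t - 2)*(t^2 + 3*t - 4) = (t - 5)*(t - 4)*(t - 2)*(t - 1)*(t + 4)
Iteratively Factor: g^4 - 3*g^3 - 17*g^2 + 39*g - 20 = (g - 1)*(g^3 - 2*g^2 - 19*g + 20) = (g - 1)*(g + 4)*(g^2 - 6*g + 5) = (g - 5)*(g - 1)*(g + 4)*(g - 1)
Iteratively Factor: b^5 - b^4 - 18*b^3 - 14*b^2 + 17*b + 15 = (b + 3)*(b^4 - 4*b^3 - 6*b^2 + 4*b + 5) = (b - 5)*(b + 3)*(b^3 + b^2 - b - 1) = (b - 5)*(b + 1)*(b + 3)*(b^2 - 1) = (b - 5)*(b + 1)^2*(b + 3)*(b - 1)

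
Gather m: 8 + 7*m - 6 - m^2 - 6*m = -m^2 + m + 2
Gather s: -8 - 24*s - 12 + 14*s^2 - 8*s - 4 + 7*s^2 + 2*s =21*s^2 - 30*s - 24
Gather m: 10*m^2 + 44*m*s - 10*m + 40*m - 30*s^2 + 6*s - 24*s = 10*m^2 + m*(44*s + 30) - 30*s^2 - 18*s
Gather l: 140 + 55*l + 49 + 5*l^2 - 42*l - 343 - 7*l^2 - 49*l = -2*l^2 - 36*l - 154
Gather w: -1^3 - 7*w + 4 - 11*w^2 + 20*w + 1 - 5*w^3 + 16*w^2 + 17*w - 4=-5*w^3 + 5*w^2 + 30*w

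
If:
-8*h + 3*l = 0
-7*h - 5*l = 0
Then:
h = 0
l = 0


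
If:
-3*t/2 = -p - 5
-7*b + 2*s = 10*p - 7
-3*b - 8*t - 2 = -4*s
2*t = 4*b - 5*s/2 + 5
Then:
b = 2918/495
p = -499/330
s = 4738/495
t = 1151/495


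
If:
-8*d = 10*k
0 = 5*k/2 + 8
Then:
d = 4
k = -16/5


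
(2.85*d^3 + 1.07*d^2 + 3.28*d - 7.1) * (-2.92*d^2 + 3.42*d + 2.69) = -8.322*d^5 + 6.6226*d^4 + 1.7483*d^3 + 34.8279*d^2 - 15.4588*d - 19.099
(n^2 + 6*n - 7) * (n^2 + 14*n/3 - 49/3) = n^4 + 32*n^3/3 + 14*n^2/3 - 392*n/3 + 343/3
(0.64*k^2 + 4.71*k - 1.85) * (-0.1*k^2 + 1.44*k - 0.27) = -0.064*k^4 + 0.4506*k^3 + 6.7946*k^2 - 3.9357*k + 0.4995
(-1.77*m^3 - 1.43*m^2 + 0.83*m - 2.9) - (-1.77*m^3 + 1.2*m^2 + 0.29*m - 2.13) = -2.63*m^2 + 0.54*m - 0.77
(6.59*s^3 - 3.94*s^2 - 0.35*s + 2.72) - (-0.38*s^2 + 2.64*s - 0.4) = 6.59*s^3 - 3.56*s^2 - 2.99*s + 3.12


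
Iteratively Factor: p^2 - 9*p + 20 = (p - 4)*(p - 5)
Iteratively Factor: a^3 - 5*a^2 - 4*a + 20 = (a - 5)*(a^2 - 4) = (a - 5)*(a + 2)*(a - 2)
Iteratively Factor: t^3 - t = (t + 1)*(t^2 - t) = (t - 1)*(t + 1)*(t)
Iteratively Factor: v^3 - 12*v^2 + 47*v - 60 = (v - 3)*(v^2 - 9*v + 20) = (v - 5)*(v - 3)*(v - 4)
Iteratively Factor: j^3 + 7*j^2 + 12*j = (j + 3)*(j^2 + 4*j) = j*(j + 3)*(j + 4)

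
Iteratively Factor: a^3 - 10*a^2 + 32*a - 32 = (a - 4)*(a^2 - 6*a + 8) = (a - 4)^2*(a - 2)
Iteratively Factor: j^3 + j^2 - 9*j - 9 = (j + 1)*(j^2 - 9) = (j - 3)*(j + 1)*(j + 3)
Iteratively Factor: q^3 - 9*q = (q)*(q^2 - 9) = q*(q - 3)*(q + 3)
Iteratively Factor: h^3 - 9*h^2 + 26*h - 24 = (h - 3)*(h^2 - 6*h + 8) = (h - 4)*(h - 3)*(h - 2)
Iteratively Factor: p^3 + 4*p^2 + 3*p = (p + 3)*(p^2 + p) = p*(p + 3)*(p + 1)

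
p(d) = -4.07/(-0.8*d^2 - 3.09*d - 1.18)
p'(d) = -4.07*(1.6*d + 3.09)/(-0.8*d^2 - 3.09*d - 1.18)^2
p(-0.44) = -164.64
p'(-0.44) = -15891.61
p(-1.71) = -2.31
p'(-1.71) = -0.46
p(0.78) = 1.00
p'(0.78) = -1.06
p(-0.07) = 4.21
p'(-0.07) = -12.95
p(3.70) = 0.17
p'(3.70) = -0.07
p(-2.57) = -2.75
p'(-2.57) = 1.91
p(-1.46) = -2.50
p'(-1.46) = -1.16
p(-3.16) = -6.83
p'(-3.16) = 22.53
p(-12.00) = 0.05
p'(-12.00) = 0.01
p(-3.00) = -4.57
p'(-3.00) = 8.79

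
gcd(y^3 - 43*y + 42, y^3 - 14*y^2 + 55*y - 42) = y^2 - 7*y + 6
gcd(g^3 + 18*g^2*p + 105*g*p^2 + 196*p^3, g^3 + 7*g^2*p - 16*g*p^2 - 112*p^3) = g^2 + 11*g*p + 28*p^2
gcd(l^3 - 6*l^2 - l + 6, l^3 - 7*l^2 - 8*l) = l + 1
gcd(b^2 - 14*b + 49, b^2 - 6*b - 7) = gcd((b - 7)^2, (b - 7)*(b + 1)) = b - 7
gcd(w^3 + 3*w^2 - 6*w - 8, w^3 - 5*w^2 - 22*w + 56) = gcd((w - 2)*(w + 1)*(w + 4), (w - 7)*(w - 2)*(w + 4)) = w^2 + 2*w - 8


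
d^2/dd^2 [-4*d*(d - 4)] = -8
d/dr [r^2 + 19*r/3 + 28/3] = 2*r + 19/3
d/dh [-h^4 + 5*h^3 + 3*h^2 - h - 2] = -4*h^3 + 15*h^2 + 6*h - 1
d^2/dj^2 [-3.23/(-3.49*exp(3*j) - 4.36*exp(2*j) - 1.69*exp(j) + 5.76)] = (3.23*(10.47*exp(2*j) + 8.72*exp(j) + 1.69)*(20.94*exp(2*j) + 17.44*exp(j) + 3.38)*exp(j) - (101.4543*exp(2*j) + 56.3312*exp(j) + 5.4587)*(3.49*exp(3*j) + 4.36*exp(2*j) + 1.69*exp(j) - 5.76))*exp(j)/(3.49*exp(3*j) + 4.36*exp(2*j) + 1.69*exp(j) - 5.76)^3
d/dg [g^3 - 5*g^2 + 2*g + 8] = 3*g^2 - 10*g + 2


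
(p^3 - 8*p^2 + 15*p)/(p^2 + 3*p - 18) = p*(p - 5)/(p + 6)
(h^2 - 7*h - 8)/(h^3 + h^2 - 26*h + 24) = (h^2 - 7*h - 8)/(h^3 + h^2 - 26*h + 24)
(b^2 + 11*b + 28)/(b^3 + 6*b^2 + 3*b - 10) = (b^2 + 11*b + 28)/(b^3 + 6*b^2 + 3*b - 10)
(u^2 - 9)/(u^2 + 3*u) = (u - 3)/u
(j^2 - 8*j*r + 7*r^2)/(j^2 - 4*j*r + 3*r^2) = (-j + 7*r)/(-j + 3*r)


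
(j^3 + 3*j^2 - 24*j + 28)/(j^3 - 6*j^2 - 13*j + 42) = (j^2 + 5*j - 14)/(j^2 - 4*j - 21)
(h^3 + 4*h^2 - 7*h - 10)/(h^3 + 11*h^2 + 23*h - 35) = (h^2 - h - 2)/(h^2 + 6*h - 7)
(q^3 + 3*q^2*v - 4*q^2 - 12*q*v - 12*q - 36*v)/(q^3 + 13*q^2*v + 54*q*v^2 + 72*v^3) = (q^2 - 4*q - 12)/(q^2 + 10*q*v + 24*v^2)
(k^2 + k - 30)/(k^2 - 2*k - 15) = (k + 6)/(k + 3)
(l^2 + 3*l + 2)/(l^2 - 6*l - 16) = (l + 1)/(l - 8)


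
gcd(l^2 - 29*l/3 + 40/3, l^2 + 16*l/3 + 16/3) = 1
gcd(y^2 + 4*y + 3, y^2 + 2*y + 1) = y + 1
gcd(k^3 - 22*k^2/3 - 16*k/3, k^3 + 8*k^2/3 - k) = k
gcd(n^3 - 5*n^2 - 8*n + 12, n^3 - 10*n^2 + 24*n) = n - 6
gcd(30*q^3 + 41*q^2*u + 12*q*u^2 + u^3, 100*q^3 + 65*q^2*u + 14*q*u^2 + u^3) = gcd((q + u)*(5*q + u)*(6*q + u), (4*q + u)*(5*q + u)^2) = 5*q + u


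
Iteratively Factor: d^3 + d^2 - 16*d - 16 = (d + 1)*(d^2 - 16) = (d - 4)*(d + 1)*(d + 4)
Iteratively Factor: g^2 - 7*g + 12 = (g - 3)*(g - 4)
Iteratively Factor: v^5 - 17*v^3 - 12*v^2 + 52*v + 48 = (v + 3)*(v^4 - 3*v^3 - 8*v^2 + 12*v + 16) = (v - 4)*(v + 3)*(v^3 + v^2 - 4*v - 4) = (v - 4)*(v - 2)*(v + 3)*(v^2 + 3*v + 2) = (v - 4)*(v - 2)*(v + 2)*(v + 3)*(v + 1)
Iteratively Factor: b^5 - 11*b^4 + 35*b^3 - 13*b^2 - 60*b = (b)*(b^4 - 11*b^3 + 35*b^2 - 13*b - 60) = b*(b - 4)*(b^3 - 7*b^2 + 7*b + 15) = b*(b - 5)*(b - 4)*(b^2 - 2*b - 3) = b*(b - 5)*(b - 4)*(b - 3)*(b + 1)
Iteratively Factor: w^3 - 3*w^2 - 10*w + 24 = (w - 2)*(w^2 - w - 12) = (w - 2)*(w + 3)*(w - 4)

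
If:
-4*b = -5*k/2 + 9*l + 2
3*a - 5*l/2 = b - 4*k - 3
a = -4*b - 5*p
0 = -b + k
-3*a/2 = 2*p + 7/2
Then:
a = -6353/3081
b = 2372/3081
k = 2372/3081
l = -360/1027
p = -209/1027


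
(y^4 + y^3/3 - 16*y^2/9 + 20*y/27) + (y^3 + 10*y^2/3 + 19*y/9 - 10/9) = y^4 + 4*y^3/3 + 14*y^2/9 + 77*y/27 - 10/9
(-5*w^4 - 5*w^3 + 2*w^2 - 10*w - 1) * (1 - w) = 5*w^5 - 7*w^3 + 12*w^2 - 9*w - 1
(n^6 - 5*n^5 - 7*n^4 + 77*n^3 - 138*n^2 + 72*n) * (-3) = -3*n^6 + 15*n^5 + 21*n^4 - 231*n^3 + 414*n^2 - 216*n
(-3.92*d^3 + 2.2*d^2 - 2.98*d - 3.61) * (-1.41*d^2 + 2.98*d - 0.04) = 5.5272*d^5 - 14.7836*d^4 + 10.9146*d^3 - 3.8783*d^2 - 10.6386*d + 0.1444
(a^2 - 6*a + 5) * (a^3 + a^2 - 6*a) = a^5 - 5*a^4 - 7*a^3 + 41*a^2 - 30*a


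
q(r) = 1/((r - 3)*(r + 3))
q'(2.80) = -4.16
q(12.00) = 0.01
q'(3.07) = -34.01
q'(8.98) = -0.00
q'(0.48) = -0.01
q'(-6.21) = 0.01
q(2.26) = -0.26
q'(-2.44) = 0.53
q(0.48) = -0.11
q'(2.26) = -0.30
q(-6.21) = 0.03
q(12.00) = 0.01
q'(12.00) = 0.00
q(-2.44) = -0.33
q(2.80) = -0.86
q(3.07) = 2.35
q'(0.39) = -0.01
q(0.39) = -0.11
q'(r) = -1/((r - 3)*(r + 3)^2) - 1/((r - 3)^2*(r + 3)) = -2*r/(r^4 - 18*r^2 + 81)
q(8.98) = 0.01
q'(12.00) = 0.00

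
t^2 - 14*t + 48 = (t - 8)*(t - 6)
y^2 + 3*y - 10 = (y - 2)*(y + 5)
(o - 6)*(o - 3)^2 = o^3 - 12*o^2 + 45*o - 54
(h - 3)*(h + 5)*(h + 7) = h^3 + 9*h^2 - h - 105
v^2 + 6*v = v*(v + 6)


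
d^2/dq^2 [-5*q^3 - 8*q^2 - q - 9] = -30*q - 16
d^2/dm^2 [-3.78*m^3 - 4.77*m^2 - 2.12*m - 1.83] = -22.68*m - 9.54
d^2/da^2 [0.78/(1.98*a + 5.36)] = 6.115824/(1.98*a + 5.36)^3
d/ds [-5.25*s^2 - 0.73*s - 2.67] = -10.5*s - 0.73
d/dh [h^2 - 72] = 2*h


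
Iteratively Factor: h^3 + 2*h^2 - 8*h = (h - 2)*(h^2 + 4*h) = (h - 2)*(h + 4)*(h)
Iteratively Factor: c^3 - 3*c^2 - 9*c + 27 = (c - 3)*(c^2 - 9) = (c - 3)*(c + 3)*(c - 3)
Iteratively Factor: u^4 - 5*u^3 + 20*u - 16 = (u - 2)*(u^3 - 3*u^2 - 6*u + 8) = (u - 4)*(u - 2)*(u^2 + u - 2) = (u - 4)*(u - 2)*(u - 1)*(u + 2)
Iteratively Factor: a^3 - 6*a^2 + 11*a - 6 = (a - 2)*(a^2 - 4*a + 3) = (a - 2)*(a - 1)*(a - 3)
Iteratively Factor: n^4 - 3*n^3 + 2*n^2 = (n)*(n^3 - 3*n^2 + 2*n) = n*(n - 1)*(n^2 - 2*n) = n*(n - 2)*(n - 1)*(n)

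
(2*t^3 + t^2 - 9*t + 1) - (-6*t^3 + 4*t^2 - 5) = 8*t^3 - 3*t^2 - 9*t + 6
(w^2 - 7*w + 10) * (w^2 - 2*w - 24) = w^4 - 9*w^3 + 148*w - 240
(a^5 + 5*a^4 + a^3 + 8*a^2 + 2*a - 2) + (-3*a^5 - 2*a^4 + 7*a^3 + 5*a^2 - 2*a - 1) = -2*a^5 + 3*a^4 + 8*a^3 + 13*a^2 - 3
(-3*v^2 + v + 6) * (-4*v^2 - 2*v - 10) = 12*v^4 + 2*v^3 + 4*v^2 - 22*v - 60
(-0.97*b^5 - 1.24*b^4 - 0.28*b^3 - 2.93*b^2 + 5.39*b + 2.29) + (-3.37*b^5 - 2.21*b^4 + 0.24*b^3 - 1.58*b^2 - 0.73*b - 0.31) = -4.34*b^5 - 3.45*b^4 - 0.04*b^3 - 4.51*b^2 + 4.66*b + 1.98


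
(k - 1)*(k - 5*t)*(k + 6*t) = k^3 + k^2*t - k^2 - 30*k*t^2 - k*t + 30*t^2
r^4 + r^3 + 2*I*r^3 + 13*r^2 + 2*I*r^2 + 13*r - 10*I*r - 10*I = (r + 1)*(r - 2*I)*(r - I)*(r + 5*I)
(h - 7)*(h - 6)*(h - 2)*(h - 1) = h^4 - 16*h^3 + 83*h^2 - 152*h + 84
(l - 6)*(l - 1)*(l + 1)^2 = l^4 - 5*l^3 - 7*l^2 + 5*l + 6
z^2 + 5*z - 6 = (z - 1)*(z + 6)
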